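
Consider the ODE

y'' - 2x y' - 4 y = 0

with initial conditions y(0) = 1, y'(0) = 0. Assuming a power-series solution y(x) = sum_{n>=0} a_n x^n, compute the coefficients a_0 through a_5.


Ansatz: y(x) = sum_{n>=0} a_n x^n, so y'(x) = sum_{n>=1} n a_n x^(n-1) and y''(x) = sum_{n>=2} n(n-1) a_n x^(n-2).
Substitute into P(x) y'' + Q(x) y' + R(x) y = 0 with P(x) = 1, Q(x) = -2x, R(x) = -4, and match powers of x.
Initial conditions: a_0 = 1, a_1 = 0.
Setting the coefficient of each power of x to zero and solving order by order (substituting the coefficients already found):
  x^0: 2 a_2 - 4 a_0 = 0  ->  2 a_2 = 4 a_0 = 4  ->  a_2 = 2
  x^1: 6 a_3 - 6 a_1 = 0  ->  6 a_3 = 6 a_1 = 0  ->  a_3 = 0
  x^2: 12 a_4 - 8 a_2 = 0  ->  12 a_4 = 8 a_2 = 16  ->  a_4 = 4/3
  x^3: 20 a_5 - 10 a_3 = 0  ->  20 a_5 = 10 a_3 = 0  ->  a_5 = 0
Truncated series: y(x) = 1 + 2 x^2 + (4/3) x^4 + O(x^6).

a_0 = 1; a_1 = 0; a_2 = 2; a_3 = 0; a_4 = 4/3; a_5 = 0


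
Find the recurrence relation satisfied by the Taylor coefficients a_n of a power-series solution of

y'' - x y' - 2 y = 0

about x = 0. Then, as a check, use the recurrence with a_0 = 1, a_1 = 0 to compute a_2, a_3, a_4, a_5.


Substitute y = sum_n a_n x^n.
y''(x) has coefficient (n+2)(n+1) a_{n+2} at x^n;
-x y'(x) has coefficient -n a_n at x^n (shift);
-2 y(x) has coefficient -2 a_n at x^n.
Matching x^n: (n+2)(n+1) a_{n+2} + (-n - 2) a_n = 0.
Thus a_{n+2} = (n + 2) / ((n+1)(n+2)) * a_n.

Check with a_0 = 1, a_1 = 0 (apply the recurrence for n = 0, 1, 2, 3): a_0 = 1, a_1 = 0, a_2 = 1, a_3 = 0, a_4 = 1/3, a_5 = 0.

a_(n+2) = (n + 2) / ((n+1)(n+2)) * a_n; check: a_0 = 1, a_1 = 0, a_2 = 1, a_3 = 0, a_4 = 1/3, a_5 = 0


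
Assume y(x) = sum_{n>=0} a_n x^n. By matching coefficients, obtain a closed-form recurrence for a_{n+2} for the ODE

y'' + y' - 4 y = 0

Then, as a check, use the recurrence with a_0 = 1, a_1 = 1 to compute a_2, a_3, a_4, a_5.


Substitute y = sum_n a_n x^n.
y''(x) has coefficient (n+2)(n+1) a_{n+2} at x^n;
y'(x) has coefficient (n+1) a_{n+1} at x^n;
-4 y(x) has coefficient -4 a_n at x^n.
Matching x^n: (n+2)(n+1) a_{n+2} + (n+1) a_{n+1} - 4 a_n = 0.
Thus a_{n+2} = [-(n+1) a_{n+1} + 4 a_n] / ((n+1)(n+2)).

Check with a_0 = 1, a_1 = 1 (apply the recurrence for n = 0, 1, 2, 3): a_0 = 1, a_1 = 1, a_2 = 3/2, a_3 = 1/6, a_4 = 11/24, a_5 = -7/120.

a_(n+2) = [-(n+1) a_(n+1) + 4 a_n] / ((n+1)(n+2)); check: a_0 = 1, a_1 = 1, a_2 = 3/2, a_3 = 1/6, a_4 = 11/24, a_5 = -7/120


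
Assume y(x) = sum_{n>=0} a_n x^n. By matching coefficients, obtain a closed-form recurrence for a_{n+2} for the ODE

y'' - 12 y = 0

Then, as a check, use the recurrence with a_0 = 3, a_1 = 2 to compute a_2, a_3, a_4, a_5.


Substitute y = sum_n a_n x^n into y'' + (const) y = 0.
y''(x) = sum_{n>=0} (n+2)(n+1) a_{n+2} x^n.
The ODE becomes sum_n [(n+2)(n+1) a_{n+2} - 12 a_n] x^n = 0.
Setting each coefficient to zero gives the recurrence:
  (n+2)(n+1) a_{n+2} - 12 a_n = 0,
  a_{n+2} = 12 / ((n+1)(n+2)) a_n.

Check with a_0 = 3, a_1 = 2 (apply the recurrence for n = 0, 1, 2, 3): a_0 = 3, a_1 = 2, a_2 = 18, a_3 = 4, a_4 = 18, a_5 = 12/5.

a_{n+2} = 12/((n+1)(n+2)) * a_n; check: a_0 = 3, a_1 = 2, a_2 = 18, a_3 = 4, a_4 = 18, a_5 = 12/5


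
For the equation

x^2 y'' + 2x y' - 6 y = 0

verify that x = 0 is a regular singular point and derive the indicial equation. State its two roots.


Divide by x^2 to reach normal form y'' + P_1(x) y' + P_2(x) y = 0 with P_1(x) = 2/x and P_2(x) = -6/x^2.
x = 0 is a singular point because the y'-coefficient 2/x has a pole at x = 0 and the y-coefficient -6/x^2 has a pole at x = 0.
It is a regular singular point because x P_1(x) = p(x) = 2 and x^2 P_2(x) = q(x) = -6 are polynomials, hence analytic at x = 0.
p(0) = 2,  q(0) = -6.
Indicial equation: r(r-1) + p(0) r + q(0) = 0, i.e. r^2 + (p(0) - 1) r + q(0) = 0, i.e. r^2 + 1 r - 6 = 0.
Discriminant: (1)^2 - 4(-6) = 25, so r = (-1 ± 5)/2.
Solving: r_1 = 2, r_2 = -3.

indicial: r^2 + 1 r - 6 = 0; roots r_1 = 2, r_2 = -3


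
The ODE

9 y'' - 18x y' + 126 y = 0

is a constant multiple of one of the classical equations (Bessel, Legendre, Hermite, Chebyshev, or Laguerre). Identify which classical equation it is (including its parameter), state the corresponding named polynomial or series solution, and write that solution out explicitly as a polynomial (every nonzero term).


All three coefficients share the factor 9; dividing through by 9 gives  y'' - 2x y' + 14 y = 0.
This matches the Hermite equation y'' - 2x y' + 2n y = 0 with 2n = 14, so n = 7; the polynomial solution is H_7(x).
With y = sum_k a_k x^k, matching x^k gives (k+2)(k+1) a_{k+2} = 2(k - n) a_k = 2(k - 7) a_k. The right side vanishes at k = 7, so the series with the parity of 7 terminates at degree 7.
Standard normalization: leading coefficient of H_n is 2^n, so a_7 = 2^7 = 128. Work downward with a_k = (k+1)(k+2) a_{k+2} / (2(k - n)):
  a_5 = (6)(7)(128) / (2(5 - 7)) = 5376/(-4) = -1344
  a_3 = (4)(5)(-1344) / (2(3 - 7)) = -26880/(-8) = 3360
  a_1 = (2)(3)(3360) / (2(1 - 7)) = 20160/(-12) = -1680
Hence H_7(x) = 128 x^7 - 1344 x^5 + 3360 x^3 - 1680 x.

H_7(x); series = 128 x^7 - 1344 x^5 + 3360 x^3 - 1680 x


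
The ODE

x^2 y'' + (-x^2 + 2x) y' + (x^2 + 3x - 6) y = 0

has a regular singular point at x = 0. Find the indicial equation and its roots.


Divide by x^2 to reach normal form y'' + P_1(x) y' + P_2(x) y = 0 with P_1(x) = -1 + 2/x and P_2(x) = 1 + 3/x - 6/x^2.
x = 0 is a singular point because the y'-coefficient -1 + 2/x has a pole at x = 0 and the y-coefficient 1 + 3/x - 6/x^2 has a pole at x = 0.
It is a regular singular point because x P_1(x) = p(x) = 2 - x and x^2 P_2(x) = q(x) = x^2 + 3x - 6 are polynomials, hence analytic at x = 0.
p(0) = 2,  q(0) = -6.
Indicial equation: r(r-1) + p(0) r + q(0) = 0, i.e. r^2 + (p(0) - 1) r + q(0) = 0, i.e. r^2 + 1 r - 6 = 0.
Discriminant: (1)^2 - 4(-6) = 25, so r = (-1 ± 5)/2.
Solving: r_1 = 2, r_2 = -3.

indicial: r^2 + 1 r - 6 = 0; roots r_1 = 2, r_2 = -3


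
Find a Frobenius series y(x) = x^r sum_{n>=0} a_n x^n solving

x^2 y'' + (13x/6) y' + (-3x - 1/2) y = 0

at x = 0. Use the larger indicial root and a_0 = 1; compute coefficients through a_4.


Write in Frobenius form y'' + (p(x)/x) y' + (q(x)/x^2) y = 0:
  p(x) = 13/6,  q(x) = -3x - 1/2.
Indicial equation: r(r-1) + (13/6) r + (-1/2) = 0 -> roots r_1 = 1/3, r_2 = -3/2.
Take r = r_1 = 1/3. Let y(x) = x^r sum_{n>=0} a_n x^n with a_0 = 1.
Substitute y = x^r sum a_n x^n and match x^{r+n}. The recurrence is
  D(n) a_n - 3 a_{n-1} = 0,  where D(n) = (r+n)(r+n-1) + (13/6)(r+n) + (-1/2).
  a_n = 3 / D(n) * a_{n-1}.
Since the indicial polynomial factors as (r - r_1)(r - r_2), D(n) = (r_1 + n - r_1)(r_1 + n - r_2) = n(n + 11/6).
Evaluating step by step (a_0 = 1):
  n = 1: D(1) = 1(1 + 11/6) = 17/6; numerator = 3(1) = 3; a_1 = (3)/(17/6) = 18/17
  n = 2: D(2) = 2(2 + 11/6) = 23/3; numerator = 3(18/17) = 54/17; a_2 = (54/17)/(23/3) = 162/391
  n = 3: D(3) = 3(3 + 11/6) = 29/2; numerator = 3(162/391) = 486/391; a_3 = (486/391)/(29/2) = 972/11339
  n = 4: D(4) = 4(4 + 11/6) = 70/3; numerator = 3(972/11339) = 2916/11339; a_4 = (2916/11339)/(70/3) = 4374/396865

r = 1/3; a_0 = 1; a_1 = 18/17; a_2 = 162/391; a_3 = 972/11339; a_4 = 4374/396865


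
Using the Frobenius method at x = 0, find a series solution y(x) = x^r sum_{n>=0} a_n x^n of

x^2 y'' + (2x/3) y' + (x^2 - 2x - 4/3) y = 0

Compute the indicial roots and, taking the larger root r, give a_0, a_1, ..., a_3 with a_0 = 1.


Write in Frobenius form y'' + (p(x)/x) y' + (q(x)/x^2) y = 0:
  p(x) = 2/3,  q(x) = x^2 - 2x - 4/3.
Indicial equation: r(r-1) + (2/3) r + (-4/3) = 0 -> roots r_1 = 4/3, r_2 = -1.
Take r = r_1 = 4/3. Let y(x) = x^r sum_{n>=0} a_n x^n with a_0 = 1.
Substitute y = x^r sum a_n x^n and match x^{r+n}. The recurrence is
  D(n) a_n - 2 a_{n-1} + 1 a_{n-2} = 0,  where D(n) = (r+n)(r+n-1) + (2/3)(r+n) + (-4/3).
  a_n = [2 a_{n-1} - 1 a_{n-2}] / D(n).
Since the indicial polynomial factors as (r - r_1)(r - r_2), D(n) = (r_1 + n - r_1)(r_1 + n - r_2) = n(n + 7/3).
Evaluating step by step (a_0 = 1):
  n = 1: D(1) = 1(1 + 7/3) = 10/3; numerator = 2(1) = 2; a_1 = (2)/(10/3) = 3/5
  n = 2: D(2) = 2(2 + 7/3) = 26/3; numerator = 2(3/5) - 1(1) = 1/5; a_2 = (1/5)/(26/3) = 3/130
  n = 3: D(3) = 3(3 + 7/3) = 16; numerator = 2(3/130) - 1(3/5) = -36/65; a_3 = (-36/65)/(16) = -9/260

r = 4/3; a_0 = 1; a_1 = 3/5; a_2 = 3/130; a_3 = -9/260


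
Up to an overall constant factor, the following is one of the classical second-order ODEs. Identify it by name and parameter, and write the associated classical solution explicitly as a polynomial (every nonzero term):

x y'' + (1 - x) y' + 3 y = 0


The equation is already in a standard form:  x y'' + (1 - x) y' + 3 y = 0.
This matches the Laguerre equation x y'' + (1 - x) y' + n y = 0 with n = 3; the polynomial solution is L_3(x).
With y = sum_k a_k x^k, matching x^k gives (k+1)k a_{k+1} + (k+1) a_{k+1} - k a_k + n a_k = 0, i.e. (k+1)^2 a_{k+1} = (k - n) a_k = (k - 3) a_k. The right side vanishes at k = 3, so the series terminates at degree 3.
Standard normalization L_n(0) = 1 gives a_0 = 1. Work upward with a_{k+1} = (k - 3) a_k / (k+1)^2:
  a_1 = (0 - 3)(1) / 1^2 = -3/1 = -3
  a_2 = (1 - 3)(-3) / 2^2 = 6/4 = 3/2
  a_3 = (2 - 3)(3/2) / 3^2 = (-3/2)/9 = -1/6
Hence L_3(x) = -x^3/6 + 3 x^2/2 - 3 x + 1.

L_3(x); series = -x^3/6 + 3 x^2/2 - 3 x + 1


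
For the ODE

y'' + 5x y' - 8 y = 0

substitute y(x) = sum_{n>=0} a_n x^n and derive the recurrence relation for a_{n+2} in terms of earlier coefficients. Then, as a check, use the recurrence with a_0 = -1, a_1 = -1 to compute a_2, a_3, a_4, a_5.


Substitute y = sum_n a_n x^n.
y''(x) has coefficient (n+2)(n+1) a_{n+2} at x^n;
5 x y'(x) has coefficient 5 n a_n at x^n (shift);
-8 y(x) has coefficient -8 a_n at x^n.
Matching x^n: (n+2)(n+1) a_{n+2} + (5n - 8) a_n = 0.
Thus a_{n+2} = (-5n + 8) / ((n+1)(n+2)) * a_n.

Check with a_0 = -1, a_1 = -1 (apply the recurrence for n = 0, 1, 2, 3): a_0 = -1, a_1 = -1, a_2 = -4, a_3 = -1/2, a_4 = 2/3, a_5 = 7/40.

a_(n+2) = (-5n + 8) / ((n+1)(n+2)) * a_n; check: a_0 = -1, a_1 = -1, a_2 = -4, a_3 = -1/2, a_4 = 2/3, a_5 = 7/40


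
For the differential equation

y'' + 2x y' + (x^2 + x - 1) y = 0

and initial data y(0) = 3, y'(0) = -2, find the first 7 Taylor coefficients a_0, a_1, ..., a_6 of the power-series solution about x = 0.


Ansatz: y(x) = sum_{n>=0} a_n x^n, so y'(x) = sum_{n>=1} n a_n x^(n-1) and y''(x) = sum_{n>=2} n(n-1) a_n x^(n-2).
Substitute into P(x) y'' + Q(x) y' + R(x) y = 0 with P(x) = 1, Q(x) = 2x, R(x) = x^2 + x - 1, and match powers of x.
Initial conditions: a_0 = 3, a_1 = -2.
Setting the coefficient of each power of x to zero and solving order by order (substituting the coefficients already found):
  x^0: 2 a_2 - a_0 = 0  ->  2 a_2 = a_0 = 3  ->  a_2 = 3/2
  x^1: 6 a_3 + a_1 + a_0 = 0  ->  6 a_3 = -a_1 - a_0 = -1  ->  a_3 = -1/6
  x^2: 12 a_4 + 3 a_2 + a_1 + a_0 = 0  ->  12 a_4 = -3 a_2 - a_1 - a_0 = -11/2  ->  a_4 = -11/24
  x^3: 20 a_5 + 5 a_3 + a_2 + a_1 = 0  ->  20 a_5 = -5 a_3 - a_2 - a_1 = 4/3  ->  a_5 = 1/15
  x^4: 30 a_6 + 7 a_4 + a_3 + a_2 = 0  ->  30 a_6 = -7 a_4 - a_3 - a_2 = 15/8  ->  a_6 = 1/16
Truncated series: y(x) = 3 - 2 x + (3/2) x^2 - (1/6) x^3 - (11/24) x^4 + (1/15) x^5 + (1/16) x^6 + O(x^7).

a_0 = 3; a_1 = -2; a_2 = 3/2; a_3 = -1/6; a_4 = -11/24; a_5 = 1/15; a_6 = 1/16


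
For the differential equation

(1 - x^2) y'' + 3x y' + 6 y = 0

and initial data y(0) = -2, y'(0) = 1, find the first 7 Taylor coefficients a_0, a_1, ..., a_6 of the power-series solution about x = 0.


Ansatz: y(x) = sum_{n>=0} a_n x^n, so y'(x) = sum_{n>=1} n a_n x^(n-1) and y''(x) = sum_{n>=2} n(n-1) a_n x^(n-2).
Substitute into P(x) y'' + Q(x) y' + R(x) y = 0 with P(x) = 1 - x^2, Q(x) = 3x, R(x) = 6, and match powers of x.
Initial conditions: a_0 = -2, a_1 = 1.
Setting the coefficient of each power of x to zero and solving order by order (substituting the coefficients already found):
  x^0: 2 a_2 + 6 a_0 = 0  ->  2 a_2 = -6 a_0 = 12  ->  a_2 = 6
  x^1: 6 a_3 + 9 a_1 = 0  ->  6 a_3 = -9 a_1 = -9  ->  a_3 = -3/2
  x^2: 12 a_4 + 10 a_2 = 0  ->  12 a_4 = -10 a_2 = -60  ->  a_4 = -5
  x^3: 20 a_5 + 9 a_3 = 0  ->  20 a_5 = -9 a_3 = 27/2  ->  a_5 = 27/40
  x^4: 30 a_6 + 6 a_4 = 0  ->  30 a_6 = -6 a_4 = 30  ->  a_6 = 1
Truncated series: y(x) = -2 + x + 6 x^2 - (3/2) x^3 - 5 x^4 + (27/40) x^5 + x^6 + O(x^7).

a_0 = -2; a_1 = 1; a_2 = 6; a_3 = -3/2; a_4 = -5; a_5 = 27/40; a_6 = 1


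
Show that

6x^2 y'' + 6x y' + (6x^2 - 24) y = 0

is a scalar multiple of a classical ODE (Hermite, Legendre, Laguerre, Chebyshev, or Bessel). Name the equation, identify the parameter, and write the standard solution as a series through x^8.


All three coefficients share the factor 6; dividing through by 6 gives  x^2 y'' + x y' + (x^2 - 4) y = 0.
This matches the Bessel equation x^2 y'' + x y' + (x^2 - nu^2) y = 0 with nu^2 = 4, so nu = 2; the solution bounded at x = 0 is J_2(x).
Frobenius at x = 0: indicial roots ±nu; for r = nu the recurrence k(k + 2nu) c_k = -c_{k-2} gives the standard series J_nu(x) = sum_{k>=0} (-1)^k / (k! (k+nu)!) (x/2)^(2k+nu). Evaluate the first 4 terms:
  k = 0: (-1)^0 / (0! * 2! * 2^2) x^2 = 1/(1*2*4) x^2 = (1/8) x^2
  k = 1: (-1)^1 / (1! * 3! * 2^4) x^4 = -1/(1*6*16) x^4 = (-1/96) x^4
  k = 2: (-1)^2 / (2! * 4! * 2^6) x^6 = 1/(2*24*64) x^6 = (1/3072) x^6
  k = 3: (-1)^3 / (3! * 5! * 2^8) x^8 = -1/(6*120*256) x^8 = (-1/184320) x^8
Hence J_2(x) = -x^8/184320 + x^6/3072 - x^4/96 + x^2/8 + ....

J_2(x); series = -x^8/184320 + x^6/3072 - x^4/96 + x^2/8


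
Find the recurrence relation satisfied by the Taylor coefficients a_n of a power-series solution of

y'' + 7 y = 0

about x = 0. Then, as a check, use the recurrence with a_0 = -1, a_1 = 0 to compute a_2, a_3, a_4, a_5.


Substitute y = sum_n a_n x^n into y'' + (const) y = 0.
y''(x) = sum_{n>=0} (n+2)(n+1) a_{n+2} x^n.
The ODE becomes sum_n [(n+2)(n+1) a_{n+2} + 7 a_n] x^n = 0.
Setting each coefficient to zero gives the recurrence:
  (n+2)(n+1) a_{n+2} + 7 a_n = 0,
  a_{n+2} = -7 / ((n+1)(n+2)) a_n.

Check with a_0 = -1, a_1 = 0 (apply the recurrence for n = 0, 1, 2, 3): a_0 = -1, a_1 = 0, a_2 = 7/2, a_3 = 0, a_4 = -49/24, a_5 = 0.

a_{n+2} = -7/((n+1)(n+2)) * a_n; check: a_0 = -1, a_1 = 0, a_2 = 7/2, a_3 = 0, a_4 = -49/24, a_5 = 0


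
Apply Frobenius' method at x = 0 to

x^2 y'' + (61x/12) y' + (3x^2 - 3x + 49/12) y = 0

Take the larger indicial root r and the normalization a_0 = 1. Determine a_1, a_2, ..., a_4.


Write in Frobenius form y'' + (p(x)/x) y' + (q(x)/x^2) y = 0:
  p(x) = 61/12,  q(x) = 3x^2 - 3x + 49/12.
Indicial equation: r(r-1) + (61/12) r + (49/12) = 0 -> roots r_1 = -7/4, r_2 = -7/3.
Take r = r_1 = -7/4. Let y(x) = x^r sum_{n>=0} a_n x^n with a_0 = 1.
Substitute y = x^r sum a_n x^n and match x^{r+n}. The recurrence is
  D(n) a_n - 3 a_{n-1} + 3 a_{n-2} = 0,  where D(n) = (r+n)(r+n-1) + (61/12)(r+n) + (49/12).
  a_n = [3 a_{n-1} - 3 a_{n-2}] / D(n).
Since the indicial polynomial factors as (r - r_1)(r - r_2), D(n) = (r_1 + n - r_1)(r_1 + n - r_2) = n(n + 7/12).
Evaluating step by step (a_0 = 1):
  n = 1: D(1) = 1(1 + 7/12) = 19/12; numerator = 3(1) = 3; a_1 = (3)/(19/12) = 36/19
  n = 2: D(2) = 2(2 + 7/12) = 31/6; numerator = 3(36/19) - 3(1) = 51/19; a_2 = (51/19)/(31/6) = 306/589
  n = 3: D(3) = 3(3 + 7/12) = 43/4; numerator = 3(306/589) - 3(36/19) = -2430/589; a_3 = (-2430/589)/(43/4) = -9720/25327
  n = 4: D(4) = 4(4 + 7/12) = 55/3; numerator = 3(-9720/25327) - 3(306/589) = -2214/817; a_4 = (-2214/817)/(55/3) = -6642/44935

r = -7/4; a_0 = 1; a_1 = 36/19; a_2 = 306/589; a_3 = -9720/25327; a_4 = -6642/44935


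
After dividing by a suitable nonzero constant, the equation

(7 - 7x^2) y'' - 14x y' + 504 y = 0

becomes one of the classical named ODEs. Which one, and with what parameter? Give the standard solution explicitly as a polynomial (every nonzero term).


All three coefficients share the factor 7; dividing through by 7 gives  (1 - x^2) y'' - 2x y' + 72 y = 0.
This matches the Legendre equation (1 - x^2) y'' - 2x y' + n(n+1) y = 0 (note the -2x y' term) with n(n+1) = 72, so n = 8; the polynomial solution is P_8(x).
With y = sum_k a_k x^k, matching x^k gives (k+2)(k+1) a_{k+2} = [k(k+1) - n(n+1)] a_k = (k - 8)(k + 9) a_k. The right side vanishes at k = 8, so the series with the parity of 8 terminates at degree 8.
Standard normalization (P_n(1) = 1): leading coefficient (2n)!/(2^n (n!)^2) = 20922789888000/(256*1625702400) = 6435/128, so a_8 = 6435/128. Work downward with a_k = (k+1)(k+2) a_{k+2} / ((k - 8)(k + 9)):
  a_6 = (7)(8)(6435/128) / ((6 - 8)(6 + 9)) = (45045/16)/(-30) = -3003/32
  a_4 = (5)(6)(-3003/32) / ((4 - 8)(4 + 9)) = (-45045/16)/(-52) = 3465/64
  a_2 = (3)(4)(3465/64) / ((2 - 8)(2 + 9)) = (10395/16)/(-66) = -315/32
  a_0 = (1)(2)(-315/32) / ((0 - 8)(0 + 9)) = (-315/16)/(-72) = 35/128
Hence P_8(x) = 6435 x^8/128 - 3003 x^6/32 + 3465 x^4/64 - 315 x^2/32 + 35/128.

P_8(x); series = 6435 x^8/128 - 3003 x^6/32 + 3465 x^4/64 - 315 x^2/32 + 35/128


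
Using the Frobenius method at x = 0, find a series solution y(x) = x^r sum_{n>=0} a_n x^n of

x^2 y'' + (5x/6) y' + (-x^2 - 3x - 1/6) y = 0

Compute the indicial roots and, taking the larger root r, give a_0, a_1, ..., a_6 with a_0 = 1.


Write in Frobenius form y'' + (p(x)/x) y' + (q(x)/x^2) y = 0:
  p(x) = 5/6,  q(x) = -x^2 - 3x - 1/6.
Indicial equation: r(r-1) + (5/6) r + (-1/6) = 0 -> roots r_1 = 1/2, r_2 = -1/3.
Take r = r_1 = 1/2. Let y(x) = x^r sum_{n>=0} a_n x^n with a_0 = 1.
Substitute y = x^r sum a_n x^n and match x^{r+n}. The recurrence is
  D(n) a_n - 3 a_{n-1} - 1 a_{n-2} = 0,  where D(n) = (r+n)(r+n-1) + (5/6)(r+n) + (-1/6).
  a_n = [3 a_{n-1} + 1 a_{n-2}] / D(n).
Since the indicial polynomial factors as (r - r_1)(r - r_2), D(n) = (r_1 + n - r_1)(r_1 + n - r_2) = n(n + 5/6).
Evaluating step by step (a_0 = 1):
  n = 1: D(1) = 1(1 + 5/6) = 11/6; numerator = 3(1) = 3; a_1 = (3)/(11/6) = 18/11
  n = 2: D(2) = 2(2 + 5/6) = 17/3; numerator = 3(18/11) + 1(1) = 65/11; a_2 = (65/11)/(17/3) = 195/187
  n = 3: D(3) = 3(3 + 5/6) = 23/2; numerator = 3(195/187) + 1(18/11) = 81/17; a_3 = (81/17)/(23/2) = 162/391
  n = 4: D(4) = 4(4 + 5/6) = 58/3; numerator = 3(162/391) + 1(195/187) = 9831/4301; a_4 = (9831/4301)/(58/3) = 1017/8602
  n = 5: D(5) = 5(5 + 5/6) = 175/6; numerator = 3(1017/8602) + 1(162/391) = 6615/8602; a_5 = (6615/8602)/(175/6) = 567/21505
  n = 6: D(6) = 6(6 + 5/6) = 41; numerator = 3(567/21505) + 1(1017/8602) = 369/1870; a_6 = (369/1870)/(41) = 9/1870

r = 1/2; a_0 = 1; a_1 = 18/11; a_2 = 195/187; a_3 = 162/391; a_4 = 1017/8602; a_5 = 567/21505; a_6 = 9/1870


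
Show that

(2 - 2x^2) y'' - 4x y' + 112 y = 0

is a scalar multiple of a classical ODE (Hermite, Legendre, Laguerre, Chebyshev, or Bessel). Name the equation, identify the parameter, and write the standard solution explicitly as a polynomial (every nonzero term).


All three coefficients share the factor 2; dividing through by 2 gives  (1 - x^2) y'' - 2x y' + 56 y = 0.
This matches the Legendre equation (1 - x^2) y'' - 2x y' + n(n+1) y = 0 (note the -2x y' term) with n(n+1) = 56, so n = 7; the polynomial solution is P_7(x).
With y = sum_k a_k x^k, matching x^k gives (k+2)(k+1) a_{k+2} = [k(k+1) - n(n+1)] a_k = (k - 7)(k + 8) a_k. The right side vanishes at k = 7, so the series with the parity of 7 terminates at degree 7.
Standard normalization (P_n(1) = 1): leading coefficient (2n)!/(2^n (n!)^2) = 87178291200/(128*25401600) = 429/16, so a_7 = 429/16. Work downward with a_k = (k+1)(k+2) a_{k+2} / ((k - 7)(k + 8)):
  a_5 = (6)(7)(429/16) / ((5 - 7)(5 + 8)) = (9009/8)/(-26) = -693/16
  a_3 = (4)(5)(-693/16) / ((3 - 7)(3 + 8)) = (-3465/4)/(-44) = 315/16
  a_1 = (2)(3)(315/16) / ((1 - 7)(1 + 8)) = (945/8)/(-54) = -35/16
Hence P_7(x) = 429 x^7/16 - 693 x^5/16 + 315 x^3/16 - 35 x/16.

P_7(x); series = 429 x^7/16 - 693 x^5/16 + 315 x^3/16 - 35 x/16


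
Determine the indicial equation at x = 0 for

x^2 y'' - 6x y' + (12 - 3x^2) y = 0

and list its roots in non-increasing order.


Divide by x^2 to reach normal form y'' + P_1(x) y' + P_2(x) y = 0 with P_1(x) = -6/x and P_2(x) = -3 + 12/x^2.
x = 0 is a singular point because the y'-coefficient -6/x has a pole at x = 0 and the y-coefficient -3 + 12/x^2 has a pole at x = 0.
It is a regular singular point because x P_1(x) = p(x) = -6 and x^2 P_2(x) = q(x) = 12 - 3x^2 are polynomials, hence analytic at x = 0.
p(0) = -6,  q(0) = 12.
Indicial equation: r(r-1) + p(0) r + q(0) = 0, i.e. r^2 + (p(0) - 1) r + q(0) = 0, i.e. r^2 - 7 r + 12 = 0.
Discriminant: (-7)^2 - 4(12) = 1, so r = (7 ± 1)/2.
Solving: r_1 = 4, r_2 = 3.

indicial: r^2 - 7 r + 12 = 0; roots r_1 = 4, r_2 = 3


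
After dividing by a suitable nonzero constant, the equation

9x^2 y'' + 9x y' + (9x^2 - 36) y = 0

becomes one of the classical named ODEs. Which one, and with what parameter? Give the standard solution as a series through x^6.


All three coefficients share the factor 9; dividing through by 9 gives  x^2 y'' + x y' + (x^2 - 4) y = 0.
This matches the Bessel equation x^2 y'' + x y' + (x^2 - nu^2) y = 0 with nu^2 = 4, so nu = 2; the solution bounded at x = 0 is J_2(x).
Frobenius at x = 0: indicial roots ±nu; for r = nu the recurrence k(k + 2nu) c_k = -c_{k-2} gives the standard series J_nu(x) = sum_{k>=0} (-1)^k / (k! (k+nu)!) (x/2)^(2k+nu). Evaluate the first 3 terms:
  k = 0: (-1)^0 / (0! * 2! * 2^2) x^2 = 1/(1*2*4) x^2 = (1/8) x^2
  k = 1: (-1)^1 / (1! * 3! * 2^4) x^4 = -1/(1*6*16) x^4 = (-1/96) x^4
  k = 2: (-1)^2 / (2! * 4! * 2^6) x^6 = 1/(2*24*64) x^6 = (1/3072) x^6
Hence J_2(x) = x^6/3072 - x^4/96 + x^2/8 + ....

J_2(x); series = x^6/3072 - x^4/96 + x^2/8


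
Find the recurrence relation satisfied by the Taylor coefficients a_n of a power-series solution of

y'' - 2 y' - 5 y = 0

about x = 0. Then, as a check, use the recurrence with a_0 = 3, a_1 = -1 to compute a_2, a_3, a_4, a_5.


Substitute y = sum_n a_n x^n.
y''(x) has coefficient (n+2)(n+1) a_{n+2} at x^n;
-2 y'(x) has coefficient -2 (n+1) a_{n+1} at x^n;
-5 y(x) has coefficient -5 a_n at x^n.
Matching x^n: (n+2)(n+1) a_{n+2} - 2 (n+1) a_{n+1} - 5 a_n = 0.
Thus a_{n+2} = [2 (n+1) a_{n+1} + 5 a_n] / ((n+1)(n+2)).

Check with a_0 = 3, a_1 = -1 (apply the recurrence for n = 0, 1, 2, 3): a_0 = 3, a_1 = -1, a_2 = 13/2, a_3 = 7/2, a_4 = 107/24, a_5 = 319/120.

a_(n+2) = [2 (n+1) a_(n+1) + 5 a_n] / ((n+1)(n+2)); check: a_0 = 3, a_1 = -1, a_2 = 13/2, a_3 = 7/2, a_4 = 107/24, a_5 = 319/120


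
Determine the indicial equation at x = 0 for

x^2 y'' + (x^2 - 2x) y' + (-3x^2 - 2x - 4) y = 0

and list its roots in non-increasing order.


Divide by x^2 to reach normal form y'' + P_1(x) y' + P_2(x) y = 0 with P_1(x) = 1 - 2/x and P_2(x) = -3 - 2/x - 4/x^2.
x = 0 is a singular point because the y'-coefficient 1 - 2/x has a pole at x = 0 and the y-coefficient -3 - 2/x - 4/x^2 has a pole at x = 0.
It is a regular singular point because x P_1(x) = p(x) = x - 2 and x^2 P_2(x) = q(x) = -3x^2 - 2x - 4 are polynomials, hence analytic at x = 0.
p(0) = -2,  q(0) = -4.
Indicial equation: r(r-1) + p(0) r + q(0) = 0, i.e. r^2 + (p(0) - 1) r + q(0) = 0, i.e. r^2 - 3 r - 4 = 0.
Discriminant: (-3)^2 - 4(-4) = 25, so r = (3 ± 5)/2.
Solving: r_1 = 4, r_2 = -1.

indicial: r^2 - 3 r - 4 = 0; roots r_1 = 4, r_2 = -1


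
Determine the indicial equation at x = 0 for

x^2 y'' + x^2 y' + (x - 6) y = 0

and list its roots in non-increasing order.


Divide by x^2 to reach normal form y'' + P_1(x) y' + P_2(x) y = 0 with P_1(x) = 1 and P_2(x) = 1/x - 6/x^2.
x = 0 is a singular point because the y-coefficient 1/x - 6/x^2 has a pole at x = 0.
It is a regular singular point because x P_1(x) = p(x) = x and x^2 P_2(x) = q(x) = x - 6 are polynomials, hence analytic at x = 0.
p(0) = 0,  q(0) = -6.
Indicial equation: r(r-1) + p(0) r + q(0) = 0, i.e. r^2 + (p(0) - 1) r + q(0) = 0, i.e. r^2 - 1 r - 6 = 0.
Discriminant: (-1)^2 - 4(-6) = 25, so r = (1 ± 5)/2.
Solving: r_1 = 3, r_2 = -2.

indicial: r^2 - 1 r - 6 = 0; roots r_1 = 3, r_2 = -2


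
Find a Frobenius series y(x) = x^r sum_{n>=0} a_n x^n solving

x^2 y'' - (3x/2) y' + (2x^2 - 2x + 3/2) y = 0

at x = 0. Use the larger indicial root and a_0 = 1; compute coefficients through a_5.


Write in Frobenius form y'' + (p(x)/x) y' + (q(x)/x^2) y = 0:
  p(x) = -3/2,  q(x) = 2x^2 - 2x + 3/2.
Indicial equation: r(r-1) + (-3/2) r + (3/2) = 0 -> roots r_1 = 3/2, r_2 = 1.
Take r = r_1 = 3/2. Let y(x) = x^r sum_{n>=0} a_n x^n with a_0 = 1.
Substitute y = x^r sum a_n x^n and match x^{r+n}. The recurrence is
  D(n) a_n - 2 a_{n-1} + 2 a_{n-2} = 0,  where D(n) = (r+n)(r+n-1) + (-3/2)(r+n) + (3/2).
  a_n = [2 a_{n-1} - 2 a_{n-2}] / D(n).
Since the indicial polynomial factors as (r - r_1)(r - r_2), D(n) = (r_1 + n - r_1)(r_1 + n - r_2) = n(n + 1/2).
Evaluating step by step (a_0 = 1):
  n = 1: D(1) = 1(1 + 1/2) = 3/2; numerator = 2(1) = 2; a_1 = (2)/(3/2) = 4/3
  n = 2: D(2) = 2(2 + 1/2) = 5; numerator = 2(4/3) - 2(1) = 2/3; a_2 = (2/3)/(5) = 2/15
  n = 3: D(3) = 3(3 + 1/2) = 21/2; numerator = 2(2/15) - 2(4/3) = -12/5; a_3 = (-12/5)/(21/2) = -8/35
  n = 4: D(4) = 4(4 + 1/2) = 18; numerator = 2(-8/35) - 2(2/15) = -76/105; a_4 = (-76/105)/(18) = -38/945
  n = 5: D(5) = 5(5 + 1/2) = 55/2; numerator = 2(-38/945) - 2(-8/35) = 356/945; a_5 = (356/945)/(55/2) = 712/51975

r = 3/2; a_0 = 1; a_1 = 4/3; a_2 = 2/15; a_3 = -8/35; a_4 = -38/945; a_5 = 712/51975


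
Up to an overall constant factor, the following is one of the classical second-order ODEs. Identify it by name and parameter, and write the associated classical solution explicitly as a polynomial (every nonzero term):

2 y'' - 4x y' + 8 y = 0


All three coefficients share the factor 2; dividing through by 2 gives  y'' - 2x y' + 4 y = 0.
This matches the Hermite equation y'' - 2x y' + 2n y = 0 with 2n = 4, so n = 2; the polynomial solution is H_2(x).
With y = sum_k a_k x^k, matching x^k gives (k+2)(k+1) a_{k+2} = 2(k - n) a_k = 2(k - 2) a_k. The right side vanishes at k = 2, so the series with the parity of 2 terminates at degree 2.
Standard normalization: leading coefficient of H_n is 2^n, so a_2 = 2^2 = 4. Work downward with a_k = (k+1)(k+2) a_{k+2} / (2(k - n)):
  a_0 = (1)(2)(4) / (2(0 - 2)) = 8/(-4) = -2
Hence H_2(x) = 4 x^2 - 2.

H_2(x); series = 4 x^2 - 2


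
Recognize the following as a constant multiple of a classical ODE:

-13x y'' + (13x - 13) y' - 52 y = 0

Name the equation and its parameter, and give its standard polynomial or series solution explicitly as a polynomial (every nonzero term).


All three coefficients share the factor -13; dividing through by -13 gives  x y'' + (1 - x) y' + 4 y = 0.
This matches the Laguerre equation x y'' + (1 - x) y' + n y = 0 with n = 4; the polynomial solution is L_4(x).
With y = sum_k a_k x^k, matching x^k gives (k+1)k a_{k+1} + (k+1) a_{k+1} - k a_k + n a_k = 0, i.e. (k+1)^2 a_{k+1} = (k - n) a_k = (k - 4) a_k. The right side vanishes at k = 4, so the series terminates at degree 4.
Standard normalization L_n(0) = 1 gives a_0 = 1. Work upward with a_{k+1} = (k - 4) a_k / (k+1)^2:
  a_1 = (0 - 4)(1) / 1^2 = -4/1 = -4
  a_2 = (1 - 4)(-4) / 2^2 = 12/4 = 3
  a_3 = (2 - 4)(3) / 3^2 = -6/9 = -2/3
  a_4 = (3 - 4)(-2/3) / 4^2 = (2/3)/16 = 1/24
Hence L_4(x) = x^4/24 - 2 x^3/3 + 3 x^2 - 4 x + 1.

L_4(x); series = x^4/24 - 2 x^3/3 + 3 x^2 - 4 x + 1


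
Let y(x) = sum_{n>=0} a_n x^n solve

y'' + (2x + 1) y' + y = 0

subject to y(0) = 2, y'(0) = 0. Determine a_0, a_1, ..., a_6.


Ansatz: y(x) = sum_{n>=0} a_n x^n, so y'(x) = sum_{n>=1} n a_n x^(n-1) and y''(x) = sum_{n>=2} n(n-1) a_n x^(n-2).
Substitute into P(x) y'' + Q(x) y' + R(x) y = 0 with P(x) = 1, Q(x) = 2x + 1, R(x) = 1, and match powers of x.
Initial conditions: a_0 = 2, a_1 = 0.
Setting the coefficient of each power of x to zero and solving order by order (substituting the coefficients already found):
  x^0: 2 a_2 + a_1 + a_0 = 0  ->  2 a_2 = -a_1 - a_0 = -2  ->  a_2 = -1
  x^1: 6 a_3 + 2 a_2 + 3 a_1 = 0  ->  6 a_3 = -2 a_2 - 3 a_1 = 2  ->  a_3 = 1/3
  x^2: 12 a_4 + 3 a_3 + 5 a_2 = 0  ->  12 a_4 = -3 a_3 - 5 a_2 = 4  ->  a_4 = 1/3
  x^3: 20 a_5 + 4 a_4 + 7 a_3 = 0  ->  20 a_5 = -4 a_4 - 7 a_3 = -11/3  ->  a_5 = -11/60
  x^4: 30 a_6 + 5 a_5 + 9 a_4 = 0  ->  30 a_6 = -5 a_5 - 9 a_4 = -25/12  ->  a_6 = -5/72
Truncated series: y(x) = 2 - x^2 + (1/3) x^3 + (1/3) x^4 - (11/60) x^5 - (5/72) x^6 + O(x^7).

a_0 = 2; a_1 = 0; a_2 = -1; a_3 = 1/3; a_4 = 1/3; a_5 = -11/60; a_6 = -5/72


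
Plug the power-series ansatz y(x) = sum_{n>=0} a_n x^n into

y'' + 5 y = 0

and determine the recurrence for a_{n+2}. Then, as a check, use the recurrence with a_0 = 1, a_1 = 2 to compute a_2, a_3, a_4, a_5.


Substitute y = sum_n a_n x^n into y'' + (const) y = 0.
y''(x) = sum_{n>=0} (n+2)(n+1) a_{n+2} x^n.
The ODE becomes sum_n [(n+2)(n+1) a_{n+2} + 5 a_n] x^n = 0.
Setting each coefficient to zero gives the recurrence:
  (n+2)(n+1) a_{n+2} + 5 a_n = 0,
  a_{n+2} = -5 / ((n+1)(n+2)) a_n.

Check with a_0 = 1, a_1 = 2 (apply the recurrence for n = 0, 1, 2, 3): a_0 = 1, a_1 = 2, a_2 = -5/2, a_3 = -5/3, a_4 = 25/24, a_5 = 5/12.

a_{n+2} = -5/((n+1)(n+2)) * a_n; check: a_0 = 1, a_1 = 2, a_2 = -5/2, a_3 = -5/3, a_4 = 25/24, a_5 = 5/12


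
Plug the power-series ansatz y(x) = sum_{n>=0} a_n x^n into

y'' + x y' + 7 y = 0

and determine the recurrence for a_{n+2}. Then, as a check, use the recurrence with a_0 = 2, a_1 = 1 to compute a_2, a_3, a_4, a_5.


Substitute y = sum_n a_n x^n.
y''(x) has coefficient (n+2)(n+1) a_{n+2} at x^n;
x y'(x) has coefficient n a_n at x^n (shift);
7 y(x) has coefficient 7 a_n at x^n.
Matching x^n: (n+2)(n+1) a_{n+2} + (n + 7) a_n = 0.
Thus a_{n+2} = (-n - 7) / ((n+1)(n+2)) * a_n.

Check with a_0 = 2, a_1 = 1 (apply the recurrence for n = 0, 1, 2, 3): a_0 = 2, a_1 = 1, a_2 = -7, a_3 = -4/3, a_4 = 21/4, a_5 = 2/3.

a_(n+2) = (-n - 7) / ((n+1)(n+2)) * a_n; check: a_0 = 2, a_1 = 1, a_2 = -7, a_3 = -4/3, a_4 = 21/4, a_5 = 2/3


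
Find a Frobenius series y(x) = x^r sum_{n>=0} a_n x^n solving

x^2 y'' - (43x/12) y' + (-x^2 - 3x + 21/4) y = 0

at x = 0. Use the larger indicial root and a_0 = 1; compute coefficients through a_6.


Write in Frobenius form y'' + (p(x)/x) y' + (q(x)/x^2) y = 0:
  p(x) = -43/12,  q(x) = -x^2 - 3x + 21/4.
Indicial equation: r(r-1) + (-43/12) r + (21/4) = 0 -> roots r_1 = 7/3, r_2 = 9/4.
Take r = r_1 = 7/3. Let y(x) = x^r sum_{n>=0} a_n x^n with a_0 = 1.
Substitute y = x^r sum a_n x^n and match x^{r+n}. The recurrence is
  D(n) a_n - 3 a_{n-1} - 1 a_{n-2} = 0,  where D(n) = (r+n)(r+n-1) + (-43/12)(r+n) + (21/4).
  a_n = [3 a_{n-1} + 1 a_{n-2}] / D(n).
Since the indicial polynomial factors as (r - r_1)(r - r_2), D(n) = (r_1 + n - r_1)(r_1 + n - r_2) = n(n + 1/12).
Evaluating step by step (a_0 = 1):
  n = 1: D(1) = 1(1 + 1/12) = 13/12; numerator = 3(1) = 3; a_1 = (3)/(13/12) = 36/13
  n = 2: D(2) = 2(2 + 1/12) = 25/6; numerator = 3(36/13) + 1(1) = 121/13; a_2 = (121/13)/(25/6) = 726/325
  n = 3: D(3) = 3(3 + 1/12) = 37/4; numerator = 3(726/325) + 1(36/13) = 3078/325; a_3 = (3078/325)/(37/4) = 12312/12025
  n = 4: D(4) = 4(4 + 1/12) = 49/3; numerator = 3(12312/12025) + 1(726/325) = 63798/12025; a_4 = (63798/12025)/(49/3) = 3906/12025
  n = 5: D(5) = 5(5 + 1/12) = 305/12; numerator = 3(3906/12025) + 1(12312/12025) = 4806/2405; a_5 = (4806/2405)/(305/12) = 57672/733525
  n = 6: D(6) = 6(6 + 1/12) = 73/2; numerator = 3(57672/733525) + 1(3906/12025) = 411282/733525; a_6 = (411282/733525)/(73/2) = 11268/733525

r = 7/3; a_0 = 1; a_1 = 36/13; a_2 = 726/325; a_3 = 12312/12025; a_4 = 3906/12025; a_5 = 57672/733525; a_6 = 11268/733525


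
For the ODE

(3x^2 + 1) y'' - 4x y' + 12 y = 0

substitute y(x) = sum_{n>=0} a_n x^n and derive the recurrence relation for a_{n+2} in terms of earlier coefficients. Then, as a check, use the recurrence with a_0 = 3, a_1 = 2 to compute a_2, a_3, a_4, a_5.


Substitute y = sum_n a_n x^n.
(1 + 3 x^2) y'' contributes (n+2)(n+1) a_{n+2} + 3 n(n-1) a_n at x^n.
-4 x y'(x) contributes -4 n a_n at x^n.
12 y(x) contributes 12 a_n at x^n.
Matching x^n: (n+2)(n+1) a_{n+2} + (3 n(n-1) - 4 n + 12) a_n = 0.
Thus a_{n+2} = (-3 n(n-1) + 4 n - 12) / ((n+1)(n+2)) * a_n.

Check with a_0 = 3, a_1 = 2 (apply the recurrence for n = 0, 1, 2, 3): a_0 = 3, a_1 = 2, a_2 = -18, a_3 = -8/3, a_4 = 15, a_5 = 12/5.

a_(n+2) = (-3 n(n-1) + 4 n - 12) / ((n+1)(n+2)) * a_n; check: a_0 = 3, a_1 = 2, a_2 = -18, a_3 = -8/3, a_4 = 15, a_5 = 12/5


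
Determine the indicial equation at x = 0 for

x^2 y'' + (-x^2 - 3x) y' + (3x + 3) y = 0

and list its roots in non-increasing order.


Divide by x^2 to reach normal form y'' + P_1(x) y' + P_2(x) y = 0 with P_1(x) = -1 - 3/x and P_2(x) = 3/x + 3/x^2.
x = 0 is a singular point because the y'-coefficient -1 - 3/x has a pole at x = 0 and the y-coefficient 3/x + 3/x^2 has a pole at x = 0.
It is a regular singular point because x P_1(x) = p(x) = -x - 3 and x^2 P_2(x) = q(x) = 3x + 3 are polynomials, hence analytic at x = 0.
p(0) = -3,  q(0) = 3.
Indicial equation: r(r-1) + p(0) r + q(0) = 0, i.e. r^2 + (p(0) - 1) r + q(0) = 0, i.e. r^2 - 4 r + 3 = 0.
Discriminant: (-4)^2 - 4(3) = 4, so r = (4 ± 2)/2.
Solving: r_1 = 3, r_2 = 1.

indicial: r^2 - 4 r + 3 = 0; roots r_1 = 3, r_2 = 1


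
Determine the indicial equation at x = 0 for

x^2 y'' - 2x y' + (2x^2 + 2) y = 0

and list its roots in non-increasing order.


Divide by x^2 to reach normal form y'' + P_1(x) y' + P_2(x) y = 0 with P_1(x) = -2/x and P_2(x) = 2 + 2/x^2.
x = 0 is a singular point because the y'-coefficient -2/x has a pole at x = 0 and the y-coefficient 2 + 2/x^2 has a pole at x = 0.
It is a regular singular point because x P_1(x) = p(x) = -2 and x^2 P_2(x) = q(x) = 2x^2 + 2 are polynomials, hence analytic at x = 0.
p(0) = -2,  q(0) = 2.
Indicial equation: r(r-1) + p(0) r + q(0) = 0, i.e. r^2 + (p(0) - 1) r + q(0) = 0, i.e. r^2 - 3 r + 2 = 0.
Discriminant: (-3)^2 - 4(2) = 1, so r = (3 ± 1)/2.
Solving: r_1 = 2, r_2 = 1.

indicial: r^2 - 3 r + 2 = 0; roots r_1 = 2, r_2 = 1


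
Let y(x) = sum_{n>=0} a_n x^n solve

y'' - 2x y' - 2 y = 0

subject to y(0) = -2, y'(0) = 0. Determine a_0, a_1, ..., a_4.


Ansatz: y(x) = sum_{n>=0} a_n x^n, so y'(x) = sum_{n>=1} n a_n x^(n-1) and y''(x) = sum_{n>=2} n(n-1) a_n x^(n-2).
Substitute into P(x) y'' + Q(x) y' + R(x) y = 0 with P(x) = 1, Q(x) = -2x, R(x) = -2, and match powers of x.
Initial conditions: a_0 = -2, a_1 = 0.
Setting the coefficient of each power of x to zero and solving order by order (substituting the coefficients already found):
  x^0: 2 a_2 - 2 a_0 = 0  ->  2 a_2 = 2 a_0 = -4  ->  a_2 = -2
  x^1: 6 a_3 - 4 a_1 = 0  ->  6 a_3 = 4 a_1 = 0  ->  a_3 = 0
  x^2: 12 a_4 - 6 a_2 = 0  ->  12 a_4 = 6 a_2 = -12  ->  a_4 = -1
Truncated series: y(x) = -2 - 2 x^2 - x^4 + O(x^5).

a_0 = -2; a_1 = 0; a_2 = -2; a_3 = 0; a_4 = -1


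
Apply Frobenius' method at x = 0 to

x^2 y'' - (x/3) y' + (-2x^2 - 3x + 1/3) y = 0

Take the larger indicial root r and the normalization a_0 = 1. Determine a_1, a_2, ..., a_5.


Write in Frobenius form y'' + (p(x)/x) y' + (q(x)/x^2) y = 0:
  p(x) = -1/3,  q(x) = -2x^2 - 3x + 1/3.
Indicial equation: r(r-1) + (-1/3) r + (1/3) = 0 -> roots r_1 = 1, r_2 = 1/3.
Take r = r_1 = 1. Let y(x) = x^r sum_{n>=0} a_n x^n with a_0 = 1.
Substitute y = x^r sum a_n x^n and match x^{r+n}. The recurrence is
  D(n) a_n - 3 a_{n-1} - 2 a_{n-2} = 0,  where D(n) = (r+n)(r+n-1) + (-1/3)(r+n) + (1/3).
  a_n = [3 a_{n-1} + 2 a_{n-2}] / D(n).
Since the indicial polynomial factors as (r - r_1)(r - r_2), D(n) = (r_1 + n - r_1)(r_1 + n - r_2) = n(n + 2/3).
Evaluating step by step (a_0 = 1):
  n = 1: D(1) = 1(1 + 2/3) = 5/3; numerator = 3(1) = 3; a_1 = (3)/(5/3) = 9/5
  n = 2: D(2) = 2(2 + 2/3) = 16/3; numerator = 3(9/5) + 2(1) = 37/5; a_2 = (37/5)/(16/3) = 111/80
  n = 3: D(3) = 3(3 + 2/3) = 11; numerator = 3(111/80) + 2(9/5) = 621/80; a_3 = (621/80)/(11) = 621/880
  n = 4: D(4) = 4(4 + 2/3) = 56/3; numerator = 3(621/880) + 2(111/80) = 861/176; a_4 = (861/176)/(56/3) = 369/1408
  n = 5: D(5) = 5(5 + 2/3) = 85/3; numerator = 3(369/1408) + 2(621/880) = 15471/7040; a_5 = (15471/7040)/(85/3) = 46413/598400

r = 1; a_0 = 1; a_1 = 9/5; a_2 = 111/80; a_3 = 621/880; a_4 = 369/1408; a_5 = 46413/598400


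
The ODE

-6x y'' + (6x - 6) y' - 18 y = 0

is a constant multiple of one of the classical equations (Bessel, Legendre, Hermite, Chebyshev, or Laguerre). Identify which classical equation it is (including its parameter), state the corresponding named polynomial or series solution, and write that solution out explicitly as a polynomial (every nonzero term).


All three coefficients share the factor -6; dividing through by -6 gives  x y'' + (1 - x) y' + 3 y = 0.
This matches the Laguerre equation x y'' + (1 - x) y' + n y = 0 with n = 3; the polynomial solution is L_3(x).
With y = sum_k a_k x^k, matching x^k gives (k+1)k a_{k+1} + (k+1) a_{k+1} - k a_k + n a_k = 0, i.e. (k+1)^2 a_{k+1} = (k - n) a_k = (k - 3) a_k. The right side vanishes at k = 3, so the series terminates at degree 3.
Standard normalization L_n(0) = 1 gives a_0 = 1. Work upward with a_{k+1} = (k - 3) a_k / (k+1)^2:
  a_1 = (0 - 3)(1) / 1^2 = -3/1 = -3
  a_2 = (1 - 3)(-3) / 2^2 = 6/4 = 3/2
  a_3 = (2 - 3)(3/2) / 3^2 = (-3/2)/9 = -1/6
Hence L_3(x) = -x^3/6 + 3 x^2/2 - 3 x + 1.

L_3(x); series = -x^3/6 + 3 x^2/2 - 3 x + 1


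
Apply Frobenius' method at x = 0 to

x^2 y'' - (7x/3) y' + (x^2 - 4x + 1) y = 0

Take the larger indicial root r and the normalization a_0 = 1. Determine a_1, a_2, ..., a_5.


Write in Frobenius form y'' + (p(x)/x) y' + (q(x)/x^2) y = 0:
  p(x) = -7/3,  q(x) = x^2 - 4x + 1.
Indicial equation: r(r-1) + (-7/3) r + (1) = 0 -> roots r_1 = 3, r_2 = 1/3.
Take r = r_1 = 3. Let y(x) = x^r sum_{n>=0} a_n x^n with a_0 = 1.
Substitute y = x^r sum a_n x^n and match x^{r+n}. The recurrence is
  D(n) a_n - 4 a_{n-1} + 1 a_{n-2} = 0,  where D(n) = (r+n)(r+n-1) + (-7/3)(r+n) + (1).
  a_n = [4 a_{n-1} - 1 a_{n-2}] / D(n).
Since the indicial polynomial factors as (r - r_1)(r - r_2), D(n) = (r_1 + n - r_1)(r_1 + n - r_2) = n(n + 8/3).
Evaluating step by step (a_0 = 1):
  n = 1: D(1) = 1(1 + 8/3) = 11/3; numerator = 4(1) = 4; a_1 = (4)/(11/3) = 12/11
  n = 2: D(2) = 2(2 + 8/3) = 28/3; numerator = 4(12/11) - 1(1) = 37/11; a_2 = (37/11)/(28/3) = 111/308
  n = 3: D(3) = 3(3 + 8/3) = 17; numerator = 4(111/308) - 1(12/11) = 27/77; a_3 = (27/77)/(17) = 27/1309
  n = 4: D(4) = 4(4 + 8/3) = 80/3; numerator = 4(27/1309) - 1(111/308) = -1455/5236; a_4 = (-1455/5236)/(80/3) = -873/83776
  n = 5: D(5) = 5(5 + 8/3) = 115/3; numerator = 4(-873/83776) - 1(27/1309) = -1305/20944; a_5 = (-1305/20944)/(115/3) = -783/481712

r = 3; a_0 = 1; a_1 = 12/11; a_2 = 111/308; a_3 = 27/1309; a_4 = -873/83776; a_5 = -783/481712


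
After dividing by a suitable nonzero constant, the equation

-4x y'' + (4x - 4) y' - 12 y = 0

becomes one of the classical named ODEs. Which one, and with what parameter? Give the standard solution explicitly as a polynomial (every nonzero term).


All three coefficients share the factor -4; dividing through by -4 gives  x y'' + (1 - x) y' + 3 y = 0.
This matches the Laguerre equation x y'' + (1 - x) y' + n y = 0 with n = 3; the polynomial solution is L_3(x).
With y = sum_k a_k x^k, matching x^k gives (k+1)k a_{k+1} + (k+1) a_{k+1} - k a_k + n a_k = 0, i.e. (k+1)^2 a_{k+1} = (k - n) a_k = (k - 3) a_k. The right side vanishes at k = 3, so the series terminates at degree 3.
Standard normalization L_n(0) = 1 gives a_0 = 1. Work upward with a_{k+1} = (k - 3) a_k / (k+1)^2:
  a_1 = (0 - 3)(1) / 1^2 = -3/1 = -3
  a_2 = (1 - 3)(-3) / 2^2 = 6/4 = 3/2
  a_3 = (2 - 3)(3/2) / 3^2 = (-3/2)/9 = -1/6
Hence L_3(x) = -x^3/6 + 3 x^2/2 - 3 x + 1.

L_3(x); series = -x^3/6 + 3 x^2/2 - 3 x + 1


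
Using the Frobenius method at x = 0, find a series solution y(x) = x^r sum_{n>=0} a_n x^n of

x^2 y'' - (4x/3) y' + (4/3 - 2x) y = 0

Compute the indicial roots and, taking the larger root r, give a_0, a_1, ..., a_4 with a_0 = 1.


Write in Frobenius form y'' + (p(x)/x) y' + (q(x)/x^2) y = 0:
  p(x) = -4/3,  q(x) = 4/3 - 2x.
Indicial equation: r(r-1) + (-4/3) r + (4/3) = 0 -> roots r_1 = 4/3, r_2 = 1.
Take r = r_1 = 4/3. Let y(x) = x^r sum_{n>=0} a_n x^n with a_0 = 1.
Substitute y = x^r sum a_n x^n and match x^{r+n}. The recurrence is
  D(n) a_n - 2 a_{n-1} = 0,  where D(n) = (r+n)(r+n-1) + (-4/3)(r+n) + (4/3).
  a_n = 2 / D(n) * a_{n-1}.
Since the indicial polynomial factors as (r - r_1)(r - r_2), D(n) = (r_1 + n - r_1)(r_1 + n - r_2) = n(n + 1/3).
Evaluating step by step (a_0 = 1):
  n = 1: D(1) = 1(1 + 1/3) = 4/3; numerator = 2(1) = 2; a_1 = (2)/(4/3) = 3/2
  n = 2: D(2) = 2(2 + 1/3) = 14/3; numerator = 2(3/2) = 3; a_2 = (3)/(14/3) = 9/14
  n = 3: D(3) = 3(3 + 1/3) = 10; numerator = 2(9/14) = 9/7; a_3 = (9/7)/(10) = 9/70
  n = 4: D(4) = 4(4 + 1/3) = 52/3; numerator = 2(9/70) = 9/35; a_4 = (9/35)/(52/3) = 27/1820

r = 4/3; a_0 = 1; a_1 = 3/2; a_2 = 9/14; a_3 = 9/70; a_4 = 27/1820
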